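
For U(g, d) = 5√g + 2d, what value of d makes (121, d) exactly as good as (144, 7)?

d = 9.5

U(144, 7) = 74.
Set U(121, d) = 74 and solve.
With g = 121: √121 = 11, so 2d = 74 − 5·11 = 19 and d = 9.5.
Check: U(121, 9.5) = 74.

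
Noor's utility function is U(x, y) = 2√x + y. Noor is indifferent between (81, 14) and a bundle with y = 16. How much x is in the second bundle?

x = 64

U(81, 14) = 32.
Set U(x, 16) = 32 and solve.
With y = 16: 2√x = 32 − 16 = 16, so √x = 8 and x = 64.
Check: U(64, 16) = 32.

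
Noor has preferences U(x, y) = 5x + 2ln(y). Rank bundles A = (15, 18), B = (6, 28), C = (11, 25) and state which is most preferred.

Bundle A

Evaluate utility at each bundle:
U(A) = 80.781.
U(B) = 36.664.
U(C) = 61.438.
Highest utility is A, so A ≻ C ≻ B.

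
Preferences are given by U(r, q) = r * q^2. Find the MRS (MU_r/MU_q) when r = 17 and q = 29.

MU_r = q^2 and MU_q = 2·r·q.
MRS = MU_r/MU_q = (1/2)·q/r.
At (17, 29): MRS = 29/34.
The indifference curve has slope −29/34 at this bundle.

MRS = 29/34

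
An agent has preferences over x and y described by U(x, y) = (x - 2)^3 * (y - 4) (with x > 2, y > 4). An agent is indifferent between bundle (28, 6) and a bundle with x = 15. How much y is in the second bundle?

U(28, 6) = 35152.
Set U(15, y) = 35152 and solve.
With x = 15: (15 − 2)^3 = 2197, so (y − 4) = 35152/2197 = 16.
So y = 4 + 16 = 20.
Check: U(15, 20) = 35152.

y = 20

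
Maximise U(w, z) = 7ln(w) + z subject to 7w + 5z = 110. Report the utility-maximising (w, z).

w* = 5, z* = 15

MU_w = 7/w, MU_z = 1.
MRS = 7/w ÷ 1.
Tangency: set MRS = p_w/p_z = 7/5 = 1.4.
MRS depends only on w: 7/w = 1.4 ⇒ w* = 7/1.4 = 5.
From the budget, 5·z = 110 − 7·5 = 75, so z* = 15.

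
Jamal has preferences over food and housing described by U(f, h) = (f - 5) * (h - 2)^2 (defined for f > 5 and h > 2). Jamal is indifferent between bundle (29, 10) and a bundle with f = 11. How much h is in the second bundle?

h = 18

U(29, 10) = 1536.
Set U(11, h) = 1536 and solve.
With f = 11: (11 − 5) = 6, so (h − 2)^2 = 1536/6 = 256.
Taking the square root (with h > 2): h − 2 = 16, so h = 18.
Check: U(11, 18) = 1536.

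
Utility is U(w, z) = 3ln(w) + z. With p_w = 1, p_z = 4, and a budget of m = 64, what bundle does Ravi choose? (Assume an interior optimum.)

MU_w = 3/w, MU_z = 1.
MRS = 3/w ÷ 1.
Tangency: set MRS = p_w/p_z = 1/4 = 0.25.
MRS depends only on w: 3/w = 0.25 ⇒ w* = 3/0.25 = 12.
From the budget, 4·z = 64 − 1·12 = 52, so z* = 13.

w* = 12, z* = 13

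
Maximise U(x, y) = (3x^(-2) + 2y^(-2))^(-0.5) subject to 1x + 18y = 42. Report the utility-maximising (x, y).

x* = 6, y* = 2

For CES with ρ = -2, MRS = (3/2)·(y/x)^3.
Tangency: set MRS = p_x/p_y = 1/18.
So (y/x)^3 = 1/27; taking the cube root, y/x = 1/3, i.e. y = (1/3)·x.
Substitute into the budget 1·x + 18·y = 42: 7·x = 42, so x* = 6 and y* = (1/3)·6 = 2.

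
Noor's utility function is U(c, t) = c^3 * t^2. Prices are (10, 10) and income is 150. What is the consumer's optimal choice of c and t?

c* = 9, t* = 6

MU_c = 3·c^2·t^2 and MU_t = 2·c^3·t.
MRS = MU_c/MU_t = (3/2)·t/c.
Tangency: set MRS = p_c/p_t = 10/10 = 1.
So (3/2)·t/c = 1, i.e. t = (2/3)·c.
Substitute into the budget 10·c + 10·t = 150: (50/3)·c = 150, so c* = 9.
Then t* = (2/3)·9 = 6.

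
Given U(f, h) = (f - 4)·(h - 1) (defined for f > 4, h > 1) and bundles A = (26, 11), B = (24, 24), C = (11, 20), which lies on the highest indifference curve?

Bundle B

Evaluate utility at each bundle:
U(A) = 220.
U(B) = 460.
U(C) = 133.
Highest utility is B, so B ≻ A ≻ C.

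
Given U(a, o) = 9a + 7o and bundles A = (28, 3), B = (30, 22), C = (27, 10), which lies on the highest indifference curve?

Evaluate utility at each bundle:
U(A) = 273.
U(B) = 424.
U(C) = 313.
Highest utility is B, so B ≻ C ≻ A.

Bundle B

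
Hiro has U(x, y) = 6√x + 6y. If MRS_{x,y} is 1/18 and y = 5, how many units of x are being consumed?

x = 81

MU_x = 6/(2√x), MU_y = 6.
MRS = 6/(2√x) ÷ 6.
MRS depends only on x: 0.5/√x = 1/18 ⇒ √x = 0.5/(1/18) = 9 ⇒ x = 81.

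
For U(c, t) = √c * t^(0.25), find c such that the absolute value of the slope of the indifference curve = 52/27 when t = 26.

c = 27

MU_c = 0.5·c^(-0.5)·t^(0.25) and MU_t = 0.25·√c·t^(-0.75).
MRS = MU_c/MU_t = (2)·t/c.
Substitute t = 26: MRS = 52/c. Setting 52/c = 52/27 gives c = 52/(52/27) = 27.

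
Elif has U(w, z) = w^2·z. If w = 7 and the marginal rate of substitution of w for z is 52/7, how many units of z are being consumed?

MU_w = 2·w·z and MU_z = w^2.
MRS = MU_w/MU_z = (2/1)·z/w.
Substitute w = 7: MRS = z/3.5. Setting z/3.5 = 52/7 gives z = (52/7)·3.5 = 26.

z = 26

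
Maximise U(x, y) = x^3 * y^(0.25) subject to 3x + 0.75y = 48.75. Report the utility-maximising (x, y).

MU_x = 3·x^2·y^(0.25) and MU_y = 0.25·x^3·y^(-0.75).
MRS = MU_x/MU_y = (12)·y/x.
Tangency: set MRS = p_x/p_y = 3/0.75 = 4.
So (12)·y/x = 4, i.e. y = (1/3)·x.
Substitute into the budget 3·x + 0.75·y = 48.75: 3.25·x = 48.75, so x* = 15.
Then y* = (1/3)·15 = 5.

x* = 15, y* = 5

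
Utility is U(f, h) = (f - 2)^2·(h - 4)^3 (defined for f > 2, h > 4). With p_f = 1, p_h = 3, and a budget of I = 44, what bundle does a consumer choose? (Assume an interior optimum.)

MU_f = 2·(f−2)·(h−4)^3, MU_h = 3·(f−2)^2·(h−4)^2.
MRS = (2/3)·(h−4)/(f−2).
Tangency: set MRS = p_f/p_h = 1/3.
So (2/3)·(h − 4)/(f − 2) = 1/3, i.e. (h − 4) = 0.5·(f − 2).
Rewrite the budget in excess-of-subsistence terms: 1·(f − 2) + 3·(h − 4) = 44 − 1·2 − 3·4 = 30.
Substituting, 2.5·(f − 2) = 30, so f − 2 = 12 and f* = 14.
Then h − 4 = 0.5·12 = 6, so h* = 10.

f* = 14, h* = 10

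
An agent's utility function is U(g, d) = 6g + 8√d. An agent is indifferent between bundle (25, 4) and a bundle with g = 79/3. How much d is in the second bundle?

d = 1

U(25, 4) = 166.
Set U(79/3, d) = 166 and solve.
With g = 79/3: 8√d = 166 − 6·79/3 = 8, so √d = 1 and d = 1.
Check: U(79/3, 1) = 166.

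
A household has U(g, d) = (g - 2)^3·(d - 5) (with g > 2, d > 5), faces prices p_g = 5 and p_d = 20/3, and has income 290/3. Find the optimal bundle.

MU_g = 3·(g−2)^2·(d−5), MU_d = (g−2)^3.
MRS = (3/1)·(d−5)/(g−2).
Tangency: set MRS = p_g/p_d = 5/(20/3) = 0.75.
So (3/1)·(d − 5)/(g − 2) = 0.75, i.e. (d − 5) = 0.25·(g − 2).
Rewrite the budget in excess-of-subsistence terms: 5·(g − 2) + (20/3)·(d − 5) = 290/3 − 5·2 − (20/3)·5 = 160/3.
Substituting, (20/3)·(g − 2) = 160/3, so g − 2 = 8 and g* = 10.
Then d − 5 = 0.25·8 = 2, so d* = 7.

g* = 10, d* = 7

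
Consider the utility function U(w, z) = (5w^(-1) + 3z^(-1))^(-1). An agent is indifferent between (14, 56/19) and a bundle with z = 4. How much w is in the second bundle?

U depends on (w, z) only through S = 5w^(-1) + 3z^(-1), so equal utility means equal S. At (14, 56/19): S = 1.375.
With z = 4: 3·4^(-1) = 0.75, so 5w^(-1) = 1.375 − 0.75 = 0.625, i.e. w^(-1) = 0.125.
Hence w = 1/0.125 = 8.
Check: U(8, 4) = 0.7273.

w = 8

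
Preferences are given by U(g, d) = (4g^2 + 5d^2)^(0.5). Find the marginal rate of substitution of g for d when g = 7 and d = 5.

For CES with ρ = 2, MRS = (4/5)·(d/g)^(-1).
At (7, 5): MRS = 28/25.
So at (7, 5) the consumer would give up 28/25 units of d for one more unit of g.

MRS = 28/25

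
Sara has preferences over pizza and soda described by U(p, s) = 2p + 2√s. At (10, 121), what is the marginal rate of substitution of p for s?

MRS = 22

MU_p = 2, MU_s = 2/(2√s).
MRS = 2 ÷ (2/(2√s)).
At (10, 121): MRS = 22.
The indifference curve has slope −22 at this bundle.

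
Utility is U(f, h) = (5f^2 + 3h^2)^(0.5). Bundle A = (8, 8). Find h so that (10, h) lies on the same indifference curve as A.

h = 2

U depends on (f, h) only through S = 5f^2 + 3h^2, so equal utility means equal S. At (8, 8): S = 512.
With f = 10: 5·10^2 = 500, so 3h^2 = 512 − 500 = 12, i.e. h^2 = 4.
Hence h = √4 = 2.
Check: U(10, 2) = 22.6274.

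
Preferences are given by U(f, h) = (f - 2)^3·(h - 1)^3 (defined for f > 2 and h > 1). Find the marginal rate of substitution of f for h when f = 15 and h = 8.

MRS = 7/13

MU_f = 3·(f−2)^2·(h−1)^3, MU_h = 3·(f−2)^3·(h−1)^2.
MRS = (h−1)/(f−2).
At (15, 8): MRS = 7/13.
So at (15, 8) the consumer would give up 7/13 units of h for one more unit of f.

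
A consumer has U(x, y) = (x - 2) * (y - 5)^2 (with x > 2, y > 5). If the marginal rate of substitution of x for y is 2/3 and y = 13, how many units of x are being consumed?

x = 8

MU_x = (y−5)^2, MU_y = 2·(x−2)·(y−5).
MRS = (1/2)·(y−5)/(x−2).
Substitute y = 13: MRS = 4/(x − 2). Setting this equal to 2/3 gives x − 2 = 4/(2/3) = 6, so x = 8.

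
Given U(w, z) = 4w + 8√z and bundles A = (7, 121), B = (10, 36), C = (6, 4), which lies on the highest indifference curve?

Evaluate utility at each bundle:
U(A) = 116.000.
U(B) = 88.000.
U(C) = 40.000.
Highest utility is A, so A ≻ B ≻ C.

Bundle A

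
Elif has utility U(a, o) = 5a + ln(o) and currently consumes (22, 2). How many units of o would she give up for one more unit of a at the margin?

MRS = 10

MU_a = 5, MU_o = 1/o.
MRS = 5 ÷ (1/o).
At (22, 2): MRS = 10.
That is, one extra unit of a is worth 10 units of o at the margin.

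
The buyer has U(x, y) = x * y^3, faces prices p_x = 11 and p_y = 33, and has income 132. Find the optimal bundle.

x* = 3, y* = 3

MU_x = y^3 and MU_y = 3·x·y^2.
MRS = MU_x/MU_y = (1/3)·y/x.
Tangency: set MRS = p_x/p_y = 11/33 = 1/3.
So (1/3)·y/x = 1/3, i.e. y = x.
Substitute into the budget 11·x + 33·y = 132: 44·x = 132, so x* = 3.
Then y* = 3.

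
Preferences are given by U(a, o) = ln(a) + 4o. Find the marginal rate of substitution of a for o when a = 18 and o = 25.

MU_a = 1/a, MU_o = 4.
MRS = 1/a ÷ 4.
At (18, 25): MRS = 1/72.
So at (18, 25) the consumer would give up 1/72 units of o for one more unit of a.

MRS = 1/72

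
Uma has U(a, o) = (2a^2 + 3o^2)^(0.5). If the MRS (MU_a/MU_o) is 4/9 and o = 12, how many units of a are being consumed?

For CES with ρ = 2, MRS = (2/3)·(o/a)^(-1).
Setting (2/3)·(12/a)^(-1) = 4/9 gives (12/a)^(-1) = 2/3, so 12/a = 1.5 and a = 8.

a = 8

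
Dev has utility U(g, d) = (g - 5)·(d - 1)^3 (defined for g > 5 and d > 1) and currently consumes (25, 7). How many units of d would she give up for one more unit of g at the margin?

MRS = 0.1

MU_g = (d−1)^3, MU_d = 3·(g−5)·(d−1)^2.
MRS = (1/3)·(d−1)/(g−5).
At (25, 7): MRS = 0.1.
The indifference curve has slope −0.1 at this bundle.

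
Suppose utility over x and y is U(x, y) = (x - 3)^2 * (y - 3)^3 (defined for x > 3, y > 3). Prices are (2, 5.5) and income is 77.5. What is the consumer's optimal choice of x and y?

x* = 14, y* = 9

MU_x = 2·(x−3)·(y−3)^3, MU_y = 3·(x−3)^2·(y−3)^2.
MRS = (2/3)·(y−3)/(x−3).
Tangency: set MRS = p_x/p_y = 2/5.5 = 4/11.
So (2/3)·(y − 3)/(x − 3) = 4/11, i.e. (y − 3) = (6/11)·(x − 3).
Rewrite the budget in excess-of-subsistence terms: 2·(x − 3) + 5.5·(y − 3) = 77.5 − 2·3 − 5.5·3 = 55.
Substituting, 5·(x − 3) = 55, so x − 3 = 11 and x* = 14.
Then y − 3 = (6/11)·11 = 6, so y* = 9.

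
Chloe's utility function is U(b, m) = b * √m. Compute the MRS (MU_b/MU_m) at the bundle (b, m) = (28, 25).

MRS = 25/14

MU_b = √m and MU_m = 0.5·b·m^(-0.5).
MRS = MU_b/MU_m = (2)·m/b.
At (28, 25): MRS = 25/14.
So at (28, 25) the consumer would give up 25/14 units of m for one more unit of b.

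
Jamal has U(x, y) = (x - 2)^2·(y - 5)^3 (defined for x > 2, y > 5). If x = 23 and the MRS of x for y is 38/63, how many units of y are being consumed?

y = 24

MU_x = 2·(x−2)·(y−5)^3, MU_y = 3·(x−2)^2·(y−5)^2.
MRS = (2/3)·(y−5)/(x−2).
Substitute x = 23: MRS = (y − 5)/31.5. Setting this equal to 38/63 gives y − 5 = (38/63)·31.5 = 19, so y = 24.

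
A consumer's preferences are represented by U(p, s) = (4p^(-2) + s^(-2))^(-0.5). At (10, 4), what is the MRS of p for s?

MRS = 32/125

For CES with ρ = -2, MRS = (4/1)·(s/p)^3.
At (10, 4): MRS = 32/125.
So at (10, 4) the consumer would give up 32/125 units of s for one more unit of p.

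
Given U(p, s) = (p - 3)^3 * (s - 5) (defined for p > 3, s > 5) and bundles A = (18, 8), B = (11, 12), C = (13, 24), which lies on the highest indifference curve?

Bundle C

Evaluate utility at each bundle:
U(A) = 10125.
U(B) = 3584.
U(C) = 19000.
Highest utility is C, so C ≻ A ≻ B.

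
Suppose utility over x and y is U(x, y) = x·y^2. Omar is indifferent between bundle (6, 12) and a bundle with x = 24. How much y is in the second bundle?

U(6, 12) = 864.
Set U(24, y) = 864 and solve.
With x = 24: y^2 = 864/24 = 36; taking the square root, y = 6.
Check: U(24, 6) = 864.

y = 6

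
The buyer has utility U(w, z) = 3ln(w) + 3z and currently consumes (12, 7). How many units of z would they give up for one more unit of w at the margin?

MU_w = 3/w, MU_z = 3.
MRS = 3/w ÷ 3.
At (12, 7): MRS = 1/12.
That is, one extra unit of w is worth 1/12 units of z at the margin.

MRS = 1/12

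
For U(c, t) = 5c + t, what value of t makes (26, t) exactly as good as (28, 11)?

U(28, 11) = 151.
Set U(26, t) = 151 and solve.
5·26 + t = 151 ⇒ t = 21 ⇒ t = 21.
Check: U(26, 21) = 151.

t = 21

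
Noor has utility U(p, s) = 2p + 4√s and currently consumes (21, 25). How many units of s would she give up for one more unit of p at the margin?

MRS = 5

MU_p = 2, MU_s = 4/(2√s).
MRS = 2 ÷ (4/(2√s)).
At (21, 25): MRS = 5.
So at (21, 25) the consumer would give up 5 units of s for one more unit of p.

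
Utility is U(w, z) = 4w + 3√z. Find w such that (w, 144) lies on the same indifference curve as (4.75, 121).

w = 4

U(4.75, 121) = 52.
Set U(w, 144) = 52 and solve.
With z = 144: √144 = 12, so 4w = 52 − 3·12 = 16 and w = 4.
Check: U(4, 144) = 52.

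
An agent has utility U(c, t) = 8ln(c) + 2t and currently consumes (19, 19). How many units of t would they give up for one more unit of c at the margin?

MU_c = 8/c, MU_t = 2.
MRS = 8/c ÷ 2.
At (19, 19): MRS = 4/19.
That is, one extra unit of c is worth 4/19 units of t at the margin.

MRS = 4/19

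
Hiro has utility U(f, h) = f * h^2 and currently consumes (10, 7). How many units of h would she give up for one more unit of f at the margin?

MU_f = h^2 and MU_h = 2·f·h.
MRS = MU_f/MU_h = (1/2)·h/f.
At (10, 7): MRS = 0.35.
That is, one extra unit of f is worth 0.35 units of h at the margin.

MRS = 0.35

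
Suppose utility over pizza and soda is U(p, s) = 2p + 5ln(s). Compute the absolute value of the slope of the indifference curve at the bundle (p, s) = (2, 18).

MRS = 7.2

MU_p = 2, MU_s = 5/s.
MRS = 2 ÷ (5/s).
At (2, 18): MRS = 7.2.
So at (2, 18) the consumer would give up 7.2 units of s for one more unit of p.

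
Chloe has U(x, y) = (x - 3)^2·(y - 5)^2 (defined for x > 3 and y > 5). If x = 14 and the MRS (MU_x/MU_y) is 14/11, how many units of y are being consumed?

y = 19

MU_x = 2·(x−3)·(y−5)^2, MU_y = 2·(x−3)^2·(y−5).
MRS = (y−5)/(x−3).
Substitute x = 14: MRS = (y − 5)/11. Setting this equal to 14/11 gives y − 5 = (14/11)·11 = 14, so y = 19.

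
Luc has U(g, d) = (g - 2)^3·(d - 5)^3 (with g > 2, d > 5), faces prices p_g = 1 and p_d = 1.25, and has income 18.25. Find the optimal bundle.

g* = 7, d* = 9

MU_g = 3·(g−2)^2·(d−5)^3, MU_d = 3·(g−2)^3·(d−5)^2.
MRS = (d−5)/(g−2).
Tangency: set MRS = p_g/p_d = 1/1.25 = 0.8.
So (d − 5)/(g − 2) = 0.8, i.e. (d − 5) = 0.8·(g − 2).
Rewrite the budget in excess-of-subsistence terms: 1·(g − 2) + 1.25·(d − 5) = 18.25 − 1·2 − 1.25·5 = 10.
Substituting, 2·(g − 2) = 10, so g − 2 = 5 and g* = 7.
Then d − 5 = 0.8·5 = 4, so d* = 9.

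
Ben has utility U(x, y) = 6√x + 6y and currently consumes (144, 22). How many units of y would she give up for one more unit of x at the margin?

MRS = 1/24

MU_x = 6/(2√x), MU_y = 6.
MRS = 6/(2√x) ÷ 6.
At (144, 22): MRS = 1/24.
That is, one extra unit of x is worth 1/24 units of y at the margin.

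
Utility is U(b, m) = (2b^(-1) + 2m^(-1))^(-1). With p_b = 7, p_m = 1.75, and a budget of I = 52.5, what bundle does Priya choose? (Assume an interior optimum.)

For CES with ρ = -1, MRS = (m/b)^2.
Tangency: set MRS = p_b/p_m = 7/1.75 = 4.
So (m/b)^2 = 4; taking the square root, m/b = 2, i.e. m = 2·b.
Substitute into the budget 7·b + 1.75·m = 52.5: 10.5·b = 52.5, so b* = 5 and m* = 2·5 = 10.

b* = 5, m* = 10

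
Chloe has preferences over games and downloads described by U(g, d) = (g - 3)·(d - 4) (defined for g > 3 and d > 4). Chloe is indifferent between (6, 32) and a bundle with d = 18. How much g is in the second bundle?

g = 9

U(6, 32) = 84.
Set U(g, 18) = 84 and solve.
With d = 18: (18 − 4) = 14, so (g − 3) = 84/14 = 6.
So g = 3 + 6 = 9.
Check: U(9, 18) = 84.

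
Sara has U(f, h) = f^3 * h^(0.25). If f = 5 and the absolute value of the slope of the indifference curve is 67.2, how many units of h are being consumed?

MU_f = 3·f^2·h^(0.25) and MU_h = 0.25·f^3·h^(-0.75).
MRS = MU_f/MU_h = (12)·h/f.
Substitute f = 5: MRS = h/(5/12). Setting h/(5/12) = 67.2 gives h = 67.2·(5/12) = 28.

h = 28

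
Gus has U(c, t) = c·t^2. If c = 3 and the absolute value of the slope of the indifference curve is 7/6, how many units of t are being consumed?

t = 7

MU_c = t^2 and MU_t = 2·c·t.
MRS = MU_c/MU_t = (1/2)·t/c.
Substitute c = 3: MRS = t/6. Setting t/6 = 7/6 gives t = (7/6)·6 = 7.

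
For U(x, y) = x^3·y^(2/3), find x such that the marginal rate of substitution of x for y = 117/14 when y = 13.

MU_x = 3·x^2·y^(2/3) and MU_y = 2/3·x^3·y^(-1/3).
MRS = MU_x/MU_y = (4.5)·y/x.
Substitute y = 13: MRS = 58.5/x. Setting 58.5/x = 117/14 gives x = 58.5/(117/14) = 7.

x = 7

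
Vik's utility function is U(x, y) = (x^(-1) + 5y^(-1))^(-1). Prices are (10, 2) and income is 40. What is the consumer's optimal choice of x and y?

For CES with ρ = -1, MRS = (1/5)·(y/x)^2.
Tangency: set MRS = p_x/p_y = 10/2 = 5.
So (y/x)^2 = 25; taking the square root, y/x = 5, i.e. y = 5·x.
Substitute into the budget 10·x + 2·y = 40: 20·x = 40, so x* = 2 and y* = 5·2 = 10.

x* = 2, y* = 10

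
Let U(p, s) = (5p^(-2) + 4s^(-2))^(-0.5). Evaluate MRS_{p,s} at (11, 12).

MRS = 2160/1331

For CES with ρ = -2, MRS = (5/4)·(s/p)^3.
At (11, 12): MRS = 2160/1331.
That is, one extra unit of p is worth 2160/1331 units of s at the margin.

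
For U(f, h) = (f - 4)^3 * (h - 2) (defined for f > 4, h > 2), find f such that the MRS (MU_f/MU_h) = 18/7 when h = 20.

f = 25

MU_f = 3·(f−4)^2·(h−2), MU_h = (f−4)^3.
MRS = (3/1)·(h−2)/(f−4).
Substitute h = 20: MRS = 54/(f − 4). Setting this equal to 18/7 gives f − 4 = 54/(18/7) = 21, so f = 25.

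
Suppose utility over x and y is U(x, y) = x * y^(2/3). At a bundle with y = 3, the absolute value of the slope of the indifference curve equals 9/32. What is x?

MU_x = y^(2/3) and MU_y = 2/3·x·y^(-1/3).
MRS = MU_x/MU_y = (1.5)·y/x.
Substitute y = 3: MRS = 4.5/x. Setting 4.5/x = 9/32 gives x = 4.5/(9/32) = 16.

x = 16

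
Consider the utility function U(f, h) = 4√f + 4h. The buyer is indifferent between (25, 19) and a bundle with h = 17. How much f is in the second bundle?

f = 49

U(25, 19) = 96.
Set U(f, 17) = 96 and solve.
With h = 17: 4√f = 96 − 4·17 = 28, so √f = 7 and f = 49.
Check: U(49, 17) = 96.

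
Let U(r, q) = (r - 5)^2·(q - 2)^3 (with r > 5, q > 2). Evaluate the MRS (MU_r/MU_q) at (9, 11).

MRS = 1.5

MU_r = 2·(r−5)·(q−2)^3, MU_q = 3·(r−5)^2·(q−2)^2.
MRS = (2/3)·(q−2)/(r−5).
At (9, 11): MRS = 1.5.
The indifference curve has slope −1.5 at this bundle.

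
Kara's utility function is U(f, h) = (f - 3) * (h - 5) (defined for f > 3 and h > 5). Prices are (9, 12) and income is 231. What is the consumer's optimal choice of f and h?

MU_f = (h−5), MU_h = (f−3).
MRS = (h−5)/(f−3).
Tangency: set MRS = p_f/p_h = 9/12 = 0.75.
So (h − 5)/(f − 3) = 0.75, i.e. (h − 5) = 0.75·(f − 3).
Rewrite the budget in excess-of-subsistence terms: 9·(f − 3) + 12·(h − 5) = 231 − 9·3 − 12·5 = 144.
Substituting, 18·(f − 3) = 144, so f − 3 = 8 and f* = 11.
Then h − 5 = 0.75·8 = 6, so h* = 11.

f* = 11, h* = 11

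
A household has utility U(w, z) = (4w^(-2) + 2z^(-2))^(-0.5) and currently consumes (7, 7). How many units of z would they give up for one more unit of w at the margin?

MRS = 2

For CES with ρ = -2, MRS = (4/2)·(z/w)^3.
At (7, 7): MRS = 2.
That is, one extra unit of w is worth 2 units of z at the margin.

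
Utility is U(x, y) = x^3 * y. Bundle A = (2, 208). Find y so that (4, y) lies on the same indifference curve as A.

y = 26

U(2, 208) = 1664.
Set U(4, y) = 1664 and solve.
With x = 4: 4^3 = 64, so y = 1664/64 = 26.
Check: U(4, 26) = 1664.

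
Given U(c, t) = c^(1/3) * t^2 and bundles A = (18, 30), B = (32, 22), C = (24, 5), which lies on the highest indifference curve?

Bundle A

Evaluate utility at each bundle:
U(A) = 2358.667.
U(B) = 1536.604.
U(C) = 72.112.
Highest utility is A, so A ≻ B ≻ C.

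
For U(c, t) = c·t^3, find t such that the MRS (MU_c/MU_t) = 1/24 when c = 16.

t = 2

MU_c = t^3 and MU_t = 3·c·t^2.
MRS = MU_c/MU_t = (1/3)·t/c.
Substitute c = 16: MRS = t/48. Setting t/48 = 1/24 gives t = (1/24)·48 = 2.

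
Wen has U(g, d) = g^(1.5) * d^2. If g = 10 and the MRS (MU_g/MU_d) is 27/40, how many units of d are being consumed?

d = 9

MU_g = 1.5·√g·d^2 and MU_d = 2·g^(1.5)·d.
MRS = MU_g/MU_d = (0.75)·d/g.
Substitute g = 10: MRS = d/(40/3). Setting d/(40/3) = 27/40 gives d = (27/40)·(40/3) = 9.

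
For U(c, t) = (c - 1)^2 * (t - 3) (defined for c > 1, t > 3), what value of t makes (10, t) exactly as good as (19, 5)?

U(19, 5) = 648.
Set U(10, t) = 648 and solve.
With c = 10: (10 − 1)^2 = 81, so (t − 3) = 648/81 = 8.
So t = 3 + 8 = 11.
Check: U(10, 11) = 648.

t = 11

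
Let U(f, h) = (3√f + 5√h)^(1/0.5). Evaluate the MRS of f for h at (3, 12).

For CES with ρ = 0.5, MRS = (3/5)·√(h/f).
At (3, 12): MRS = 1.2.
The indifference curve has slope −1.2 at this bundle.

MRS = 1.2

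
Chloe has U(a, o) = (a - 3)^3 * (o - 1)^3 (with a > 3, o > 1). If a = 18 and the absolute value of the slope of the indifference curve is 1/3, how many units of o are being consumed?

MU_a = 3·(a−3)^2·(o−1)^3, MU_o = 3·(a−3)^3·(o−1)^2.
MRS = (o−1)/(a−3).
Substitute a = 18: MRS = (o − 1)/15. Setting this equal to 1/3 gives o − 1 = (1/3)·15 = 5, so o = 6.

o = 6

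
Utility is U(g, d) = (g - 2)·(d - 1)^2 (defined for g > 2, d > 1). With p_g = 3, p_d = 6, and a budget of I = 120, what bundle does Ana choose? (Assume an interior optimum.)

MU_g = (d−1)^2, MU_d = 2·(g−2)·(d−1).
MRS = (1/2)·(d−1)/(g−2).
Tangency: set MRS = p_g/p_d = 3/6 = 0.5.
So (1/2)·(d − 1)/(g − 2) = 0.5, i.e. (d − 1) = (g − 2).
Rewrite the budget in excess-of-subsistence terms: 3·(g − 2) + 6·(d − 1) = 120 − 3·2 − 6·1 = 108.
Substituting, 9·(g − 2) = 108, so g − 2 = 12 and g* = 14.
Then d − 1 = 12, so d* = 13.

g* = 14, d* = 13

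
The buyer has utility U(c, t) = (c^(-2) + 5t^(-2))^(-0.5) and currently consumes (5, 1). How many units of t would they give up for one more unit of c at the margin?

MRS = 1/625

For CES with ρ = -2, MRS = (1/5)·(t/c)^3.
At (5, 1): MRS = 1/625.
So at (5, 1) the consumer would give up 1/625 units of t for one more unit of c.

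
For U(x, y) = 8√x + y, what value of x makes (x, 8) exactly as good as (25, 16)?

x = 36

U(25, 16) = 56.
Set U(x, 8) = 56 and solve.
With y = 8: 8√x = 56 − 8 = 48, so √x = 6 and x = 36.
Check: U(36, 8) = 56.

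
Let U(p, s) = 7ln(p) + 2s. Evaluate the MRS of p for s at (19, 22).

MRS = 7/38

MU_p = 7/p, MU_s = 2.
MRS = 7/p ÷ 2.
At (19, 22): MRS = 7/38.
The indifference curve has slope −7/38 at this bundle.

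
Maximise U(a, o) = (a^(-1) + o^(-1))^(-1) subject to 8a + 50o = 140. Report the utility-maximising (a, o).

For CES with ρ = -1, MRS = (o/a)^2.
Tangency: set MRS = p_a/p_o = 8/50 = 4/25.
So (o/a)^2 = 4/25; taking the square root, o/a = 0.4, i.e. o = 0.4·a.
Substitute into the budget 8·a + 50·o = 140: 28·a = 140, so a* = 5 and o* = 0.4·5 = 2.

a* = 5, o* = 2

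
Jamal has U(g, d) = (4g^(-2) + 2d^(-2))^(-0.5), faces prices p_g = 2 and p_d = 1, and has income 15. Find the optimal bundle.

For CES with ρ = -2, MRS = (4/2)·(d/g)^3.
Tangency: set MRS = p_g/p_d = 2/1 = 2.
So (d/g)^3 = 1; taking the cube root, d/g = 1, i.e. d = g.
Substitute into the budget 2·g + 1·d = 15: 3·g = 15, so g* = 5 and d* = 5.

g* = 5, d* = 5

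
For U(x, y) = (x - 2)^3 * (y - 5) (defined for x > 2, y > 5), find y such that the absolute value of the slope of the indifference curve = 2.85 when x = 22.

MU_x = 3·(x−2)^2·(y−5), MU_y = (x−2)^3.
MRS = (3/1)·(y−5)/(x−2).
Substitute x = 22: MRS = (y − 5)/(20/3). Setting this equal to 2.85 gives y − 5 = 2.85·(20/3) = 19, so y = 24.

y = 24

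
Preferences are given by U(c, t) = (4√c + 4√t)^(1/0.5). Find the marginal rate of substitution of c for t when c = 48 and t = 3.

MRS = 0.25

For CES with ρ = 0.5, MRS = √(t/c).
At (48, 3): MRS = 0.25.
So at (48, 3) the consumer would give up 0.25 units of t for one more unit of c.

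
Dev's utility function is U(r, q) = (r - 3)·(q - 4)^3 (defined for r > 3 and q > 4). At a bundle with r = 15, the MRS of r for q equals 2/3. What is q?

MU_r = (q−4)^3, MU_q = 3·(r−3)·(q−4)^2.
MRS = (1/3)·(q−4)/(r−3).
Substitute r = 15: MRS = (q − 4)/36. Setting this equal to 2/3 gives q − 4 = (2/3)·36 = 24, so q = 28.

q = 28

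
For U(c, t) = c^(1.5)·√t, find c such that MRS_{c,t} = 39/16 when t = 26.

c = 32

MU_c = 1.5·√c·√t and MU_t = 0.5·c^(1.5)·t^(-0.5).
MRS = MU_c/MU_t = (3)·t/c.
Substitute t = 26: MRS = 78/c. Setting 78/c = 39/16 gives c = 78/(39/16) = 32.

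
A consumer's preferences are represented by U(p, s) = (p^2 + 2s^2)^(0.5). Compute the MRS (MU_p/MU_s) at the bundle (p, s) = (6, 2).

For CES with ρ = 2, MRS = (1/2)·(s/p)^(-1).
At (6, 2): MRS = 1.5.
That is, one extra unit of p is worth 1.5 units of s at the margin.

MRS = 1.5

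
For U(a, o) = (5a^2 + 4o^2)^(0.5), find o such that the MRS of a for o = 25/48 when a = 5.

o = 12

For CES with ρ = 2, MRS = (5/4)·(o/a)^(-1).
Setting (5/4)·(o/5)^(-1) = 25/48 gives (o/5)^(-1) = 5/12, so o/5 = 2.4 and o = 12.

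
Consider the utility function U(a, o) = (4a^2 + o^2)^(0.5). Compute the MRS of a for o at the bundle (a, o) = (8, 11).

MRS = 32/11

For CES with ρ = 2, MRS = (4/1)·(o/a)^(-1).
At (8, 11): MRS = 32/11.
That is, one extra unit of a is worth 32/11 units of o at the margin.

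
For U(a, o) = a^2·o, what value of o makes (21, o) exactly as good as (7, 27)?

U(7, 27) = 1323.
Set U(21, o) = 1323 and solve.
With a = 21: 21^2 = 441, so o = 1323/441 = 3.
Check: U(21, 3) = 1323.

o = 3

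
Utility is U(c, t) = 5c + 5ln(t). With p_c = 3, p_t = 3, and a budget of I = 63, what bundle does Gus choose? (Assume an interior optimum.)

MU_c = 5, MU_t = 5/t.
MRS = 5 ÷ (5/t).
Tangency: set MRS = p_c/p_t = 3/3 = 1.
MRS depends only on t: t = 1 ⇒ t* = 1.
From the budget, 3·c = 63 − 3·1 = 60, so c* = 20.

c* = 20, t* = 1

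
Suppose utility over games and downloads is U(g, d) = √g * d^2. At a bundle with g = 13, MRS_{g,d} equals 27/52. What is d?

MU_g = 0.5·g^(-0.5)·d^2 and MU_d = 2·√g·d.
MRS = MU_g/MU_d = (0.25)·d/g.
Substitute g = 13: MRS = d/52. Setting d/52 = 27/52 gives d = (27/52)·52 = 27.

d = 27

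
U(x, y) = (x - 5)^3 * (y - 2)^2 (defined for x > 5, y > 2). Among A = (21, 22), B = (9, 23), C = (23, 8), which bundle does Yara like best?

Bundle A

Evaluate utility at each bundle:
U(A) = 1638400.
U(B) = 28224.
U(C) = 209952.
Highest utility is A, so A ≻ C ≻ B.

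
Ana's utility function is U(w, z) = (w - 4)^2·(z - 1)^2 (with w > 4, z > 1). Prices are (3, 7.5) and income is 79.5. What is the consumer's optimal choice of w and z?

MU_w = 2·(w−4)·(z−1)^2, MU_z = 2·(w−4)^2·(z−1).
MRS = (z−1)/(w−4).
Tangency: set MRS = p_w/p_z = 3/7.5 = 0.4.
So (z − 1)/(w − 4) = 0.4, i.e. (z − 1) = 0.4·(w − 4).
Rewrite the budget in excess-of-subsistence terms: 3·(w − 4) + 7.5·(z − 1) = 79.5 − 3·4 − 7.5·1 = 60.
Substituting, 6·(w − 4) = 60, so w − 4 = 10 and w* = 14.
Then z − 1 = 0.4·10 = 4, so z* = 5.

w* = 14, z* = 5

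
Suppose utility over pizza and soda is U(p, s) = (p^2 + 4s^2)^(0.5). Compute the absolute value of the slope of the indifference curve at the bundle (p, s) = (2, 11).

For CES with ρ = 2, MRS = (1/4)·(s/p)^(-1).
At (2, 11): MRS = 1/22.
So at (2, 11) the consumer would give up 1/22 units of s for one more unit of p.

MRS = 1/22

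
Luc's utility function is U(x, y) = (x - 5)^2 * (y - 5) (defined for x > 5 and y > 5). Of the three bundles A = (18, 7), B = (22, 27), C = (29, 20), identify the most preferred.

Evaluate utility at each bundle:
U(A) = 338.
U(B) = 6358.
U(C) = 8640.
Highest utility is C, so C ≻ B ≻ A.

Bundle C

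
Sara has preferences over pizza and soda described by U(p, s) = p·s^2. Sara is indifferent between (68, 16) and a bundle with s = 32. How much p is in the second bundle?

U(68, 16) = 17408.
Set U(p, 32) = 17408 and solve.
With s = 32: 32^2 = 1024, so p = 17408/1024 = 17.
Check: U(17, 32) = 17408.

p = 17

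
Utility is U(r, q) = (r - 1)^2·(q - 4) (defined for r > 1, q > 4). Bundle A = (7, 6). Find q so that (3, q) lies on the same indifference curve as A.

U(7, 6) = 72.
Set U(3, q) = 72 and solve.
With r = 3: (3 − 1)^2 = 4, so (q − 4) = 72/4 = 18.
So q = 4 + 18 = 22.
Check: U(3, 22) = 72.

q = 22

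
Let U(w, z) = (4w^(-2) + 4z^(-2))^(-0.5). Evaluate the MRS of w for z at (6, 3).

For CES with ρ = -2, MRS = (z/w)^3.
At (6, 3): MRS = 0.125.
The indifference curve has slope −0.125 at this bundle.

MRS = 0.125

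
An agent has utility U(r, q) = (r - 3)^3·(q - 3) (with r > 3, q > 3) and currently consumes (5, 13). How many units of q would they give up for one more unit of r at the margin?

MU_r = 3·(r−3)^2·(q−3), MU_q = (r−3)^3.
MRS = (3/1)·(q−3)/(r−3).
At (5, 13): MRS = 15.
That is, one extra unit of r is worth 15 units of q at the margin.

MRS = 15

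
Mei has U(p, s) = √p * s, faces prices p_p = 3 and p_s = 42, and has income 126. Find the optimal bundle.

p* = 14, s* = 2

MU_p = 0.5·p^(-0.5)·s and MU_s = √p.
MRS = MU_p/MU_s = (0.5)·s/p.
Tangency: set MRS = p_p/p_s = 3/42 = 1/14.
So (0.5)·s/p = 1/14, i.e. s = (1/7)·p.
Substitute into the budget 3·p + 42·s = 126: 9·p = 126, so p* = 14.
Then s* = (1/7)·14 = 2.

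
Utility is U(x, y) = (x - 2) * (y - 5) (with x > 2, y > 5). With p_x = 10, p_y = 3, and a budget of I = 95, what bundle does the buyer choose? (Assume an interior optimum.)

MU_x = (y−5), MU_y = (x−2).
MRS = (y−5)/(x−2).
Tangency: set MRS = p_x/p_y = 10/3.
So (y − 5)/(x − 2) = 10/3, i.e. (y − 5) = (10/3)·(x − 2).
Rewrite the budget in excess-of-subsistence terms: 10·(x − 2) + 3·(y − 5) = 95 − 10·2 − 3·5 = 60.
Substituting, 20·(x − 2) = 60, so x − 2 = 3 and x* = 5.
Then y − 5 = (10/3)·3 = 10, so y* = 15.

x* = 5, y* = 15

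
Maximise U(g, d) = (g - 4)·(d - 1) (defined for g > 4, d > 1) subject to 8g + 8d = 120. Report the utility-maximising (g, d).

g* = 9, d* = 6

MU_g = (d−1), MU_d = (g−4).
MRS = (d−1)/(g−4).
Tangency: set MRS = p_g/p_d = 8/8 = 1.
So (d − 1)/(g − 4) = 1, i.e. (d − 1) = (g − 4).
Rewrite the budget in excess-of-subsistence terms: 8·(g − 4) + 8·(d − 1) = 120 − 8·4 − 8·1 = 80.
Substituting, 16·(g − 4) = 80, so g − 4 = 5 and g* = 9.
Then d − 1 = 5, so d* = 6.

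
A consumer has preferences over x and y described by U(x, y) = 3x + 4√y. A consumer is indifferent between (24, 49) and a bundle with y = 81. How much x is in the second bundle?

U(24, 49) = 100.
Set U(x, 81) = 100 and solve.
With y = 81: √81 = 9, so 3x = 100 − 4·9 = 64 and x = 64/3.
Check: U(64/3, 81) = 100.

x = 64/3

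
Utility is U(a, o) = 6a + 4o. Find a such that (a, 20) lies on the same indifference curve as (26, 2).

U(26, 2) = 164.
Set U(a, 20) = 164 and solve.
6a + 4·20 = 164 ⇒ 6a = 84 ⇒ a = 14.
Check: U(14, 20) = 164.

a = 14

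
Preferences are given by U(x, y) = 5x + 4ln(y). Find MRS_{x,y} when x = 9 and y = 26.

MRS = 32.5

MU_x = 5, MU_y = 4/y.
MRS = 5 ÷ (4/y).
At (9, 26): MRS = 32.5.
So at (9, 26) the consumer would give up 32.5 units of y for one more unit of x.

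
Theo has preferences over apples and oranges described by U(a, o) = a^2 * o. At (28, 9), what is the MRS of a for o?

MU_a = 2·a·o and MU_o = a^2.
MRS = MU_a/MU_o = (2/1)·o/a.
At (28, 9): MRS = 9/14.
That is, one extra unit of a is worth 9/14 units of o at the margin.

MRS = 9/14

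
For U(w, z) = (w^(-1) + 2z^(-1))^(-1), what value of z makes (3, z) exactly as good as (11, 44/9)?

z = 12

U depends on (w, z) only through S = w^(-1) + 2z^(-1), so equal utility means equal S. At (11, 44/9): S = 0.5.
With w = 3: 3^(-1) = 1/3, so 2z^(-1) = 0.5 − 1/3 = 1/6, i.e. z^(-1) = 1/12.
Hence z = 1/(1/12) = 12.
Check: U(3, 12) = 2.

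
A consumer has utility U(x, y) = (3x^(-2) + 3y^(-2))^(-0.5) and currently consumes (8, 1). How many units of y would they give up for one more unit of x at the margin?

MRS = 1/512

For CES with ρ = -2, MRS = (y/x)^3.
At (8, 1): MRS = 1/512.
The indifference curve has slope −1/512 at this bundle.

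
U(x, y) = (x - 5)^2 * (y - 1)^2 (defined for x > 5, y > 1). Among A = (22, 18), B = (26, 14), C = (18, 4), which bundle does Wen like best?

Bundle A

Evaluate utility at each bundle:
U(A) = 83521.
U(B) = 74529.
U(C) = 1521.
Highest utility is A, so A ≻ B ≻ C.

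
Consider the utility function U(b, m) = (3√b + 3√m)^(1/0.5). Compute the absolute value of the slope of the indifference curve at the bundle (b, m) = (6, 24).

For CES with ρ = 0.5, MRS = √(m/b).
At (6, 24): MRS = 2.
That is, one extra unit of b is worth 2 units of m at the margin.

MRS = 2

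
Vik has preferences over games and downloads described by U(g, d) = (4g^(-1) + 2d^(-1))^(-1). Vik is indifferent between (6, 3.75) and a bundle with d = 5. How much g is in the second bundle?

g = 5

U depends on (g, d) only through S = 4g^(-1) + 2d^(-1), so equal utility means equal S. At (6, 3.75): S = 1.2.
With d = 5: 2·5^(-1) = 0.4, so 4g^(-1) = 1.2 − 0.4 = 0.8, i.e. g^(-1) = 0.2.
Hence g = 1/0.2 = 5.
Check: U(5, 5) = 0.8333.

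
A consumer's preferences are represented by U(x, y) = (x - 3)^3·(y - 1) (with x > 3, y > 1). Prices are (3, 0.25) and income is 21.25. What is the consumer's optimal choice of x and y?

MU_x = 3·(x−3)^2·(y−1), MU_y = (x−3)^3.
MRS = (3/1)·(y−1)/(x−3).
Tangency: set MRS = p_x/p_y = 3/0.25 = 12.
So (3/1)·(y − 1)/(x − 3) = 12, i.e. (y − 1) = 4·(x − 3).
Rewrite the budget in excess-of-subsistence terms: 3·(x − 3) + 0.25·(y − 1) = 21.25 − 3·3 − 0.25·1 = 12.
Substituting, 4·(x − 3) = 12, so x − 3 = 3 and x* = 6.
Then y − 1 = 4·3 = 12, so y* = 13.

x* = 6, y* = 13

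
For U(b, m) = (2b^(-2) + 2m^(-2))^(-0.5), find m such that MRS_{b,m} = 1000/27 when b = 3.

For CES with ρ = -2, MRS = (m/b)^3.
Setting (m/3)^3 = 1000/27 gives m/3 = 10/3 and m = 10.

m = 10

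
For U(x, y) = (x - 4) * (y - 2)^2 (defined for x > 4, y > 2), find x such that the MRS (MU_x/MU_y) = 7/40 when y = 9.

x = 24

MU_x = (y−2)^2, MU_y = 2·(x−4)·(y−2).
MRS = (1/2)·(y−2)/(x−4).
Substitute y = 9: MRS = 3.5/(x − 4). Setting this equal to 7/40 gives x − 4 = 3.5/(7/40) = 20, so x = 24.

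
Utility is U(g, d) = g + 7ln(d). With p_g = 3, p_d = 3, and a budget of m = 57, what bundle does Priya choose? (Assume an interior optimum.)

MU_g = 1, MU_d = 7/d.
MRS = 1 ÷ (7/d).
Tangency: set MRS = p_g/p_d = 3/3 = 1.
MRS depends only on d: (1/7)·d = 1 ⇒ d* = 1/(1/7) = 7.
From the budget, 3·g = 57 − 3·7 = 36, so g* = 12.

g* = 12, d* = 7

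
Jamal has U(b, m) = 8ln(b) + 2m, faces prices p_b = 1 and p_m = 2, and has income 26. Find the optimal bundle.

b* = 8, m* = 9

MU_b = 8/b, MU_m = 2.
MRS = 8/b ÷ 2.
Tangency: set MRS = p_b/p_m = 1/2 = 0.5.
MRS depends only on b: 4/b = 0.5 ⇒ b* = 4/0.5 = 8.
From the budget, 2·m = 26 − 1·8 = 18, so m* = 9.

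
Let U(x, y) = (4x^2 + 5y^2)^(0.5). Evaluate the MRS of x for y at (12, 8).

MRS = 1.2

For CES with ρ = 2, MRS = (4/5)·(y/x)^(-1).
At (12, 8): MRS = 1.2.
So at (12, 8) the consumer would give up 1.2 units of y for one more unit of x.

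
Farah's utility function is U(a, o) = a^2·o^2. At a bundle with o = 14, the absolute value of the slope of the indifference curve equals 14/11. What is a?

MU_a = 2·a·o^2 and MU_o = 2·a^2·o.
MRS = MU_a/MU_o = o/a.
Substitute o = 14: MRS = 14/a. Setting 14/a = 14/11 gives a = 14/(14/11) = 11.

a = 11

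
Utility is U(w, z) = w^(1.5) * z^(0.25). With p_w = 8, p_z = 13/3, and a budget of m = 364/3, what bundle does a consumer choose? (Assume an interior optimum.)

MU_w = 1.5·√w·z^(0.25) and MU_z = 0.25·w^(1.5)·z^(-0.75).
MRS = MU_w/MU_z = (6)·z/w.
Tangency: set MRS = p_w/p_z = 8/(13/3) = 24/13.
So (6)·z/w = 24/13, i.e. z = (4/13)·w.
Substitute into the budget 8·w + (13/3)·z = 364/3: (28/3)·w = 364/3, so w* = 13.
Then z* = (4/13)·13 = 4.

w* = 13, z* = 4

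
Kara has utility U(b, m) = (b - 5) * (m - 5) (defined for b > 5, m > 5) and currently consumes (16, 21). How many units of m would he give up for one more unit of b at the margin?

MU_b = (m−5), MU_m = (b−5).
MRS = (m−5)/(b−5).
At (16, 21): MRS = 16/11.
The indifference curve has slope −16/11 at this bundle.

MRS = 16/11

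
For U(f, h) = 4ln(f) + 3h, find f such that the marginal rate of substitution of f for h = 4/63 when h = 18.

MU_f = 4/f, MU_h = 3.
MRS = 4/f ÷ 3.
MRS depends only on f: (4/3)/f = 4/63 ⇒ f = (4/3)/(4/63) = 21.

f = 21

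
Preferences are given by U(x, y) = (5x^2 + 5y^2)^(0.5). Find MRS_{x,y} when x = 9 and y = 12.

MRS = 0.75

For CES with ρ = 2, MRS = (y/x)^(-1).
At (9, 12): MRS = 0.75.
So at (9, 12) the consumer would give up 0.75 units of y for one more unit of x.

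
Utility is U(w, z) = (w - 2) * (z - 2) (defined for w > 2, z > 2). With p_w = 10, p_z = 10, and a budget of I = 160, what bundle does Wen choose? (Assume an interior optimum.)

w* = 8, z* = 8

MU_w = (z−2), MU_z = (w−2).
MRS = (z−2)/(w−2).
Tangency: set MRS = p_w/p_z = 10/10 = 1.
So (z − 2)/(w − 2) = 1, i.e. (z − 2) = (w − 2).
Rewrite the budget in excess-of-subsistence terms: 10·(w − 2) + 10·(z − 2) = 160 − 10·2 − 10·2 = 120.
Substituting, 20·(w − 2) = 120, so w − 2 = 6 and w* = 8.
Then z − 2 = 6, so z* = 8.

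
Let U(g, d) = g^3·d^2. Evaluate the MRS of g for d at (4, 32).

MRS = 12

MU_g = 3·g^2·d^2 and MU_d = 2·g^3·d.
MRS = MU_g/MU_d = (3/2)·d/g.
At (4, 32): MRS = 12.
That is, one extra unit of g is worth 12 units of d at the margin.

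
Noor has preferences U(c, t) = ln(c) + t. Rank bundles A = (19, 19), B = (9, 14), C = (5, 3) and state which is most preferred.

Bundle A

Evaluate utility at each bundle:
U(A) = 21.944.
U(B) = 16.197.
U(C) = 4.609.
Highest utility is A, so A ≻ B ≻ C.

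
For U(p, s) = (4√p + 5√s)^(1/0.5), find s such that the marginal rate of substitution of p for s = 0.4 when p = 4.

For CES with ρ = 0.5, MRS = (4/5)·√(s/p).
Setting (4/5)·√(s/4) = 0.4 gives √(s/4) = 0.5, so s/4 = 0.25 and s = 1.

s = 1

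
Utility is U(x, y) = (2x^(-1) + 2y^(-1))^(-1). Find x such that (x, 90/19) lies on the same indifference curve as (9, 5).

x = 10

U depends on (x, y) only through S = 2x^(-1) + 2y^(-1), so equal utility means equal S. At (9, 5): S = 28/45.
With y = 90/19: 2·(90/19)^(-1) = 19/45, so 2x^(-1) = 28/45 − 19/45 = 0.2, i.e. x^(-1) = 0.1.
Hence x = 1/0.1 = 10.
Check: U(10, 90/19) = 1.6071.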